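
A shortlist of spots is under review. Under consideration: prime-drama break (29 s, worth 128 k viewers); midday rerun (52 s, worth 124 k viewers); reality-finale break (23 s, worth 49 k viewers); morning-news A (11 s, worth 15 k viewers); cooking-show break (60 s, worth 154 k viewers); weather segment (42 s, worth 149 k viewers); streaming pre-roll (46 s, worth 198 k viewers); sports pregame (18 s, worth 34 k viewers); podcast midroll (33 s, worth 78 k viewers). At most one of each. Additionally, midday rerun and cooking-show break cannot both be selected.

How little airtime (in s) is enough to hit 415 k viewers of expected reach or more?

117

Look for the lowest-airtime combination reaching 415.
prime-drama break + weather segment + streaming pre-roll reaches 475 using 117 s.
No combination under 117 s hits 415.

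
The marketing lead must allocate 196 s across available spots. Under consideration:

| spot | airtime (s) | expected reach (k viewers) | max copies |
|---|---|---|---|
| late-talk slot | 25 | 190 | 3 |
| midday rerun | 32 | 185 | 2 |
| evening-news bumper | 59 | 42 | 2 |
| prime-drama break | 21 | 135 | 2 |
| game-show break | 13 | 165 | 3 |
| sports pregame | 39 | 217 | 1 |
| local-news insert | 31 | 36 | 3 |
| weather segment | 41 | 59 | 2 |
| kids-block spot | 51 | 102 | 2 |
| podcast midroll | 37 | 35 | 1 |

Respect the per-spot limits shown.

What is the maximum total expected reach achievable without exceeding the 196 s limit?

A density-first pass picks 3×late-talk slot + midday rerun + 2×prime-drama break + 3×game-show break — 1520 at 188 s.
Replace midday rerun with sports pregame: the trade gains 32 net, giving 1552 at 195 s.

1552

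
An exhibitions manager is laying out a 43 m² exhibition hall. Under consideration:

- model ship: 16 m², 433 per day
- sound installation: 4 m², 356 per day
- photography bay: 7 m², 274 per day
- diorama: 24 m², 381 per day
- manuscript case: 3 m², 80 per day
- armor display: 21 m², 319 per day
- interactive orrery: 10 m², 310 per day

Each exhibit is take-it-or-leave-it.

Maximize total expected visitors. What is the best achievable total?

1453

Model ship + sound installation + photography bay + manuscript case + interactive orrery uses 40 of the 43 m² and totals 1453.
An exhaustive check of the 128 subsets confirms 1453.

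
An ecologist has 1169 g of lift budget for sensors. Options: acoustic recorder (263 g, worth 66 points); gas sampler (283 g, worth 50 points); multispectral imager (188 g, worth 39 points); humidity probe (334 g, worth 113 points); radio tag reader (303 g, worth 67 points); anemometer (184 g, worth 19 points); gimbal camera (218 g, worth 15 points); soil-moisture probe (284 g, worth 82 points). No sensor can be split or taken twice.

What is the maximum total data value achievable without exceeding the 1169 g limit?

Greedy by ratio would take acoustic recorder + multispectral imager + humidity probe + soil-moisture probe: 1069 g used, total 300.
Replace multispectral imager with gas sampler: the trade gains 11 net, giving 311 at 1164 g.

311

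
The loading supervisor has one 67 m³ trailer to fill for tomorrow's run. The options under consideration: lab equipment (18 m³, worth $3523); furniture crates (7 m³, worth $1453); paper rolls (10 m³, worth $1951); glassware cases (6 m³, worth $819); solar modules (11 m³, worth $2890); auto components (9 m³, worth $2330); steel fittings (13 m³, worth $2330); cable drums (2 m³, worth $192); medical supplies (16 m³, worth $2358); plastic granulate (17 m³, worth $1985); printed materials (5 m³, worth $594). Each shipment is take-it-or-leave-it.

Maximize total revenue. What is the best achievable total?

13843

Filling by ratio: lab equipment + furniture crates + paper rolls + glassware cases + solar modules + auto components + printed materials for 13560, with 1 m³ left unused.
Replace furniture crates and printed materials with steel fittings: the trade gains 283 net, giving 13843 at 67 m³.
Next best is lab equipment + paper rolls + solar modules + auto components + steel fittings + printed materials at 13618 (66 m³) — short by 225.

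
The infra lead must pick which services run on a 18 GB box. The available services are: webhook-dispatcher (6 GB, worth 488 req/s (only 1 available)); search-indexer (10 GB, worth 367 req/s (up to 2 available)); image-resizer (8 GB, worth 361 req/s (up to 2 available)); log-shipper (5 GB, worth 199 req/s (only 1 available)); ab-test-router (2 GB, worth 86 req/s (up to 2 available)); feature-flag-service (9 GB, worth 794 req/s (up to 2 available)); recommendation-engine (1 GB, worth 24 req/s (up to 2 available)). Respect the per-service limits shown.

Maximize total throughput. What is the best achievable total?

1588

By throughput per GB: feature-flag-service 88.22, webhook-dispatcher 81.33, image-resizer 45.12, ab-test-router 43.00 lead.
Best packing: 2×feature-flag-service — 18 GB, 1588 total.
That's the maximum — no swap from here does better than 1588.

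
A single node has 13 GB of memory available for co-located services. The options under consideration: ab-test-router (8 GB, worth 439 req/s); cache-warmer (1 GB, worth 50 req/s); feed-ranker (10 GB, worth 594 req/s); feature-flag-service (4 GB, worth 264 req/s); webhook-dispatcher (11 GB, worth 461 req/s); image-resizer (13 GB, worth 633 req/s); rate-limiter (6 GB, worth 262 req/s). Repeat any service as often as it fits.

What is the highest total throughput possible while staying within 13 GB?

Best packing: cache-warmer + 3×feature-flag-service — 13 GB, 842 total.

842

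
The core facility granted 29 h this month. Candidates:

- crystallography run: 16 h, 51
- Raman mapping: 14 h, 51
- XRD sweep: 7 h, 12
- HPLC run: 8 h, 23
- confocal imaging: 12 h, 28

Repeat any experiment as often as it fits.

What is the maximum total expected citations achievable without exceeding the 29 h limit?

Taking 2×Raman mapping: 28 h used, 102 in expected citations.

102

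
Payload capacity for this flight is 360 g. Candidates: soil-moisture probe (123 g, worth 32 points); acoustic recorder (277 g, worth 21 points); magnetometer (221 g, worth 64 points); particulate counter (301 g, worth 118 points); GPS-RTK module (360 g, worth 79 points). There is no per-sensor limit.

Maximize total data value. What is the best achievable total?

The ratio ordering already packs tightly: particulate counter, 301 g, 118.
Every other selection either busts 360 g or fails to beat 118.

118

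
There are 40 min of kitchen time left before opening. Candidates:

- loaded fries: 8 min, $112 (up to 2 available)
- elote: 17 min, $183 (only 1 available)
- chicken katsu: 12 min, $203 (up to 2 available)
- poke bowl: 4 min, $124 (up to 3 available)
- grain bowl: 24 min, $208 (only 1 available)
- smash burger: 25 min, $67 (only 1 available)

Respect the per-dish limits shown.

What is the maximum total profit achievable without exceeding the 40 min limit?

Taking the top-ratio dishes first gives 2×chicken katsu + 3×poke bowl for 778 (36 min).
The 12 min tied up in chicken katsu is better spent on 2×loaded fries — total rises to 799 (40 min).
That's the maximum — no swap from here does better than 799.

799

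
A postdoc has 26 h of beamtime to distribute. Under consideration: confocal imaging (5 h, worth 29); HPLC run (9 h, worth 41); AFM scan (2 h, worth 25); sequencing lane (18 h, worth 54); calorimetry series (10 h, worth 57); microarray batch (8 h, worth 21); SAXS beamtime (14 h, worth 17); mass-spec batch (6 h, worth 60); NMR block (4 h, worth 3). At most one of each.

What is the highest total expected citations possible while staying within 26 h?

171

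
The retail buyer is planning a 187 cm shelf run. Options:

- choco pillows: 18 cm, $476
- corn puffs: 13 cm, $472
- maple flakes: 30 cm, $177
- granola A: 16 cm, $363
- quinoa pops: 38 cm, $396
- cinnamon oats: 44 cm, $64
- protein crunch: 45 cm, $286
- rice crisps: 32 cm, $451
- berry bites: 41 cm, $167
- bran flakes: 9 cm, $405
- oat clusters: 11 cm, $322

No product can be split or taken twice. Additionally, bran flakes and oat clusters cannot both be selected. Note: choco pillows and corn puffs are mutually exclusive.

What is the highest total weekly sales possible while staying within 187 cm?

Best packing: corn puffs + maple flakes + granola A + quinoa pops + protein crunch + rice crisps + bran flakes — 183 cm, 2550 total.
Next best is corn puffs + maple flakes + granola A + quinoa pops + protein crunch + rice crisps + oat clusters at 2467 (185 cm) — short by 83.

2550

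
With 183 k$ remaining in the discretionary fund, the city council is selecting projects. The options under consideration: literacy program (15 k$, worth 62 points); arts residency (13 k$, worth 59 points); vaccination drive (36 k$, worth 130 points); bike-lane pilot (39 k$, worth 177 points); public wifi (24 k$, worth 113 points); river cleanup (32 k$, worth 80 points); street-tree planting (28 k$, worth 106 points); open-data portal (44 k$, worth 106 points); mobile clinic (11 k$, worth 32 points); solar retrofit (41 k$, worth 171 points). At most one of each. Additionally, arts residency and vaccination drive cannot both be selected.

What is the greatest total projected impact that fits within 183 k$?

759

Taking the top-ratio projects first gives literacy program + arts residency + bike-lane pilot + public wifi + street-tree planting + mobile clinic + solar retrofit for 720 (171 k$).
Replace arts residency and mobile clinic with vaccination drive: the trade gains 39 net, giving 759 at 183 k$.
Next best is vaccination drive + bike-lane pilot + public wifi + street-tree planting + mobile clinic + solar retrofit at 729 (179 k$) — short by 30.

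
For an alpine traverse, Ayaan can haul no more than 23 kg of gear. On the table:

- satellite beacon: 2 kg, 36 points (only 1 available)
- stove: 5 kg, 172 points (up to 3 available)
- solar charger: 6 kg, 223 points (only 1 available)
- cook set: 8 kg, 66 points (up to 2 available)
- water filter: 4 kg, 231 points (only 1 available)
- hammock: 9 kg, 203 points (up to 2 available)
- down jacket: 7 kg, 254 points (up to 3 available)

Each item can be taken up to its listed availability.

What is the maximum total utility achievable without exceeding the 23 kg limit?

The ratio heuristic lands on stove + solar charger + water filter + down jacket (880) but leaves 1 kg idle.
Replace solar charger with down jacket: the trade gains 31 net, giving 911 at 23 kg.
Every other selection either busts 23 kg or exceeds an availability limit or fails to beat 911.

911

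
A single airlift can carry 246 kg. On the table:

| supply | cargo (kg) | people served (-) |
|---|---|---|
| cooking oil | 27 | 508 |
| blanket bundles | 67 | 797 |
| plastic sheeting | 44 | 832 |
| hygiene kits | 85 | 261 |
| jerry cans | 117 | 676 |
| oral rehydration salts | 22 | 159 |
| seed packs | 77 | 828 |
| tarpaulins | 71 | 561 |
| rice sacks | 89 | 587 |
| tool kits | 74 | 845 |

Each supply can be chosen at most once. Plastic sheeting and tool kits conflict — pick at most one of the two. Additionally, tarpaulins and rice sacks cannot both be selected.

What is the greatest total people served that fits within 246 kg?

3124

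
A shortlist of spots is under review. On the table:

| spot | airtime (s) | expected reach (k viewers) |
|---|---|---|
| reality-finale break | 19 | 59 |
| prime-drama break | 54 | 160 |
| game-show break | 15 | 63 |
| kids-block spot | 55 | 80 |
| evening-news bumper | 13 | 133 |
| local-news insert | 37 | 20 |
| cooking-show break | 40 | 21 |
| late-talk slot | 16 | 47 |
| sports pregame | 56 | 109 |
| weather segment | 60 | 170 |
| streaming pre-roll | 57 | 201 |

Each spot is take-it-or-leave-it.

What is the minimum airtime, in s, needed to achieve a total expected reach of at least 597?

Need the lightest bundle worth ≥ 597.
prime-drama break + game-show break + evening-news bumper + late-talk slot + streaming pre-roll: 604 expected reach at 155 s.
Any bundle with less than 155 s falls short of 597.

155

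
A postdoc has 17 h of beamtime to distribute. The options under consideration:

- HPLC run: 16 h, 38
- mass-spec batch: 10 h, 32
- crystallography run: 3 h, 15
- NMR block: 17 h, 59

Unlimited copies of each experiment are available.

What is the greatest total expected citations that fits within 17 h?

75

The ratio ordering already packs tightly: 5×crystallography run, 15 h, 75.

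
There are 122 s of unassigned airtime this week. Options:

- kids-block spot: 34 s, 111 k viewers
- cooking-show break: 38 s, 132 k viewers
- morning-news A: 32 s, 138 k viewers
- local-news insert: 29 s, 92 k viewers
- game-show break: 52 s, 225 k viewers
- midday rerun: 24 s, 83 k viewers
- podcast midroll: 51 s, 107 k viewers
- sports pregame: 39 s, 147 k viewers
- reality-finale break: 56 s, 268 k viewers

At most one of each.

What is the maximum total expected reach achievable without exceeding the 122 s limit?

517

By expected reach per s: reality-finale break 4.79, game-show break 4.33, morning-news A 4.31 lead.
Greedy by ratio would take game-show break + reality-finale break: 108 s used, total 493.
Replace game-show break with kids-block spot + morning-news A: the trade gains 24 net, giving 517 at 122 s.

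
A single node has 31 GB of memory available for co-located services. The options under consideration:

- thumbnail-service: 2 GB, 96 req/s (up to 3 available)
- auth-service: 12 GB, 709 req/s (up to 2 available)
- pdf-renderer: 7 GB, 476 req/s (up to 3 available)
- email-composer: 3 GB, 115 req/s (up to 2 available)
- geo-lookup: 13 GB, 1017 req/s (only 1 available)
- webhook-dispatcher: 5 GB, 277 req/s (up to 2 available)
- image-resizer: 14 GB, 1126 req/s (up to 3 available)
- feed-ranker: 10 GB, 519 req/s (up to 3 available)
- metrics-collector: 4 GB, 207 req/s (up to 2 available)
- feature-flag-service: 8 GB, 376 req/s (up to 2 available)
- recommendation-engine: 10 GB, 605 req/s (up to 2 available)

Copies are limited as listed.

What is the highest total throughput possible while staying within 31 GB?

2367

Filling by ratio: thumbnail-service + 2×image-resizer for 2348, with 1 GB left unused.
Dropping thumbnail-service frees 2 GB; slotting in email-composer (3 GB) lifts the total to 2367 at 31 GB.
Every other selection either busts 31 GB or exceeds an availability limit or fails to beat 2367.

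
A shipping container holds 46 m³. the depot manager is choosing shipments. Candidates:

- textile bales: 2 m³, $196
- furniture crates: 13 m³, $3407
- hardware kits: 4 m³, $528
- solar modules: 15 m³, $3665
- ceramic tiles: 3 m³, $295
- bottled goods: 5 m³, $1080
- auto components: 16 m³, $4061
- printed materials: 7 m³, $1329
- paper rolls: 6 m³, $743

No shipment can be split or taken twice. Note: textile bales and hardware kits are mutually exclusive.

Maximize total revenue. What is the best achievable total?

The ratio ordering already packs tightly: textile bales + furniture crates + solar modules + auto components, 46 m³, 11329.
Next best is furniture crates + solar modules + auto components at 11133 (44 m³) — short by 196.

11329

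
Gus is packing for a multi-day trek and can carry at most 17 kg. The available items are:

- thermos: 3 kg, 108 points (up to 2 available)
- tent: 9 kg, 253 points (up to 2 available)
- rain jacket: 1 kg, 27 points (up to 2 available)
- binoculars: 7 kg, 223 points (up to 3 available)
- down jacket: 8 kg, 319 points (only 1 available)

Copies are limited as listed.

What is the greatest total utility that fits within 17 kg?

The ratio heuristic lands on 2×thermos + 2×rain jacket + down jacket (589) but leaves 1 kg idle.
Replace 2×thermos with binoculars: the trade gains 7 net, giving 596 at 17 kg.
That's the maximum — no swap from here does better than 596.

596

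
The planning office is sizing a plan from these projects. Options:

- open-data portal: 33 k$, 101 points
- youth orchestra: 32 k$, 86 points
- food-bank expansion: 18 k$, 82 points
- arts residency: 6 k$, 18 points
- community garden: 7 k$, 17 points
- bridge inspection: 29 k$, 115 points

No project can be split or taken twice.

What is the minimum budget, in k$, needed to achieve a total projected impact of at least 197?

Minimise k$ subject to total projected impact ≥ 197.
Taking food-bank expansion + bridge inspection gives 197 (≥ 197) for 47 k$.
No combination under 47 k$ hits 197.

47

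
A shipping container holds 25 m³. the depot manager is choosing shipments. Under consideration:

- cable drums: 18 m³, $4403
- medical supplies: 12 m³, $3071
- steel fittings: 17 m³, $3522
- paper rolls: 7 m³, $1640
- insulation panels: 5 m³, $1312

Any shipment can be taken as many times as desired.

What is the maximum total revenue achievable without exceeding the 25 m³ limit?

6560

Best packing: 5×insulation panels — 25 m³, 6560 total.
Nothing else within 25 m³ beats 6560.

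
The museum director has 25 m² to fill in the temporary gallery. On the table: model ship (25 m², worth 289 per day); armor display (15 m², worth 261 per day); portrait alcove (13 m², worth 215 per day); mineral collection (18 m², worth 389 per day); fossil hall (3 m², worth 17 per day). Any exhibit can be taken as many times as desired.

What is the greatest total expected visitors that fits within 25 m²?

423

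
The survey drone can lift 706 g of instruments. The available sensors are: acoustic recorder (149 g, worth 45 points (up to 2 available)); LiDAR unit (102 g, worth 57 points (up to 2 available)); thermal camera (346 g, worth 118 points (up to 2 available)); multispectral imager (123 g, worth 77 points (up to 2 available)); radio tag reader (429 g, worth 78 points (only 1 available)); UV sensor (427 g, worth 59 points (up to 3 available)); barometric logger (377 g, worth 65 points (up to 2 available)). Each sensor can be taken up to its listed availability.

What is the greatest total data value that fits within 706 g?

A density-first pass picks acoustic recorder + 2×LiDAR unit + 2×multispectral imager — 313 at 599 g.
Dropping acoustic recorder and LiDAR unit frees 251 g; slotting in thermal camera (346 g) lifts the total to 329 at 694 g.
Every other selection either busts 706 g or exceeds an availability limit or fails to beat 329.

329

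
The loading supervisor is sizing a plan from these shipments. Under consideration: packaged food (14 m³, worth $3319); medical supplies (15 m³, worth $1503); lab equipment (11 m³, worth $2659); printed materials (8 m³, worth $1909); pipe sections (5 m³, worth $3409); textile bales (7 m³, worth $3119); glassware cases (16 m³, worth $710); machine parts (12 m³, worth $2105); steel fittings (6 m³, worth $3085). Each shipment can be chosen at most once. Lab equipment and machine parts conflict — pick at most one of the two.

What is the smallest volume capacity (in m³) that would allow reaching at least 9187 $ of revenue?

18

Minimise m³ subject to total revenue ≥ 9187.
pipe sections + textile bales + steel fittings reaches 9613 using 18 m³.
Below 18 m³ the best achievable stays under 9187.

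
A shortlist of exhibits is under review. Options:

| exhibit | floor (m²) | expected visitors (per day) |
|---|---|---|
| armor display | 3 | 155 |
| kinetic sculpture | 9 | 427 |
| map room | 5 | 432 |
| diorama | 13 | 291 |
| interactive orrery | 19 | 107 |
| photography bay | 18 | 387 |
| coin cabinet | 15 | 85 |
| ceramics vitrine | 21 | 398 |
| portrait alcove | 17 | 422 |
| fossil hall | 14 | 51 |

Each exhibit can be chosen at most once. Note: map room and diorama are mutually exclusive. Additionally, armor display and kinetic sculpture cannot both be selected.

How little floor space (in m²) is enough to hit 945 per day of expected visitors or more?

Minimise m² subject to total expected visitors ≥ 945.
armor display + map room + portrait alcove: 1009 expected visitors at 25 m².
No combination under 25 m² hits 945.

25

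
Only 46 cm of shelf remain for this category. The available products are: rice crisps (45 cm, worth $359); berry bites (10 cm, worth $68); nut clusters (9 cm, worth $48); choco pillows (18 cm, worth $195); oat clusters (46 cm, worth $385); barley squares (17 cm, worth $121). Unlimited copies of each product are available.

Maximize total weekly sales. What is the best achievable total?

458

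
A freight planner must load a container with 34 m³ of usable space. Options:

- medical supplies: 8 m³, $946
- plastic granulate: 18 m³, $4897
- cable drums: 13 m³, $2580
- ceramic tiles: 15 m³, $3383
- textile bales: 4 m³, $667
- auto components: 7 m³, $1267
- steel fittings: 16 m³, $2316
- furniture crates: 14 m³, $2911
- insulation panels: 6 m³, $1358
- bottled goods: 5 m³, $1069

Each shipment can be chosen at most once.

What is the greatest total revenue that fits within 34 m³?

8280

Taking the top-ratio shipments first gives plastic granulate + textile bales + insulation panels + bottled goods for 7991 (33 m³).
The 15 m³ tied up in textile bales and insulation panels and bottled goods is better spent on ceramic tiles — total rises to 8280 (33 m³).
The closest alternative, plastic granulate + textile bales + insulation panels + bottled goods, reaches only 7991.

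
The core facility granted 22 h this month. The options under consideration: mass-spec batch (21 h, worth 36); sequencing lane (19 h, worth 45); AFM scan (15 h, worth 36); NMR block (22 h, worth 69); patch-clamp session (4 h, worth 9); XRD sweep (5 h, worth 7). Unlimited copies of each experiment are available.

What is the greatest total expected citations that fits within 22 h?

By expected citations per h: NMR block 3.14, AFM scan 2.40, sequencing lane 2.37, patch-clamp session 2.25 lead.
Best packing: NMR block — 22 h, 69 total.

69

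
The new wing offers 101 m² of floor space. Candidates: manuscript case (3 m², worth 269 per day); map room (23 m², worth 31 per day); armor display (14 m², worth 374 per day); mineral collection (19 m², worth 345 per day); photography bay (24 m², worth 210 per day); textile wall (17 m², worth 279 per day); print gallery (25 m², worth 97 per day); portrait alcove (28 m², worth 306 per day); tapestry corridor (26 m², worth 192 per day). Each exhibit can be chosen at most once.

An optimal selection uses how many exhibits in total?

Optimal total is 1573.
manuscript case + armor display + mineral collection + textile wall + portrait alcove hits 1573 at 81 m².
Every optimal selection uses 5 exhibits.

5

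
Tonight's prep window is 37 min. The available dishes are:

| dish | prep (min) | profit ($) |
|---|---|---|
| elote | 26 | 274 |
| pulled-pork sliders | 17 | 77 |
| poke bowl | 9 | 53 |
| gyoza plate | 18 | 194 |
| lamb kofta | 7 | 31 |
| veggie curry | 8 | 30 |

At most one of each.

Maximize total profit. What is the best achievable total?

327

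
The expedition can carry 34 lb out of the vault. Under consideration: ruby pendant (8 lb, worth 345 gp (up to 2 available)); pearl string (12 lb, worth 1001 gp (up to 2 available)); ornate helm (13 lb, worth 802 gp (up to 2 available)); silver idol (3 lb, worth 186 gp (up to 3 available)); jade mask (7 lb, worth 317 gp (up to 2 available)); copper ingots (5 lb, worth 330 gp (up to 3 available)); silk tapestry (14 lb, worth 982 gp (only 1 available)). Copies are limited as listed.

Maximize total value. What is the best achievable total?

2662

2×pearl string + 2×copper ingots uses 34 of the 34 lb and totals 2662.
That's the maximum — no swap from here does better than 2662.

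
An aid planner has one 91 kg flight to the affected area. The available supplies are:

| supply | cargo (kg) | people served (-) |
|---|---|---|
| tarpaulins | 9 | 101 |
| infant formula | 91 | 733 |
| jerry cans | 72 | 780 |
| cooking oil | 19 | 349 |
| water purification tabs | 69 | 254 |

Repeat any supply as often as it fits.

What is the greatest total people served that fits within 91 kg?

Ranking by ratio (people served/kg): cooking oil 18.37, tarpaulins 11.22, jerry cans 10.83, infant formula 8.05.
Taking tarpaulins + 4×cooking oil: 85 kg used, 1497 in people served.
That's the maximum — no swap from here does better than 1497.

1497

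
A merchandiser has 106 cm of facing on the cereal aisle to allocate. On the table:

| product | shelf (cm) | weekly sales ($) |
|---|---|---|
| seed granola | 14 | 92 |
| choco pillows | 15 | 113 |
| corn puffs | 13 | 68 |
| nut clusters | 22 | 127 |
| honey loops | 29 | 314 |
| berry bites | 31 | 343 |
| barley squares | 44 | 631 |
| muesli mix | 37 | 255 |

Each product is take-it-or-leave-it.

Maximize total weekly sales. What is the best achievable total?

1288

Taking honey loops + berry bites + barley squares: 104 cm used, 1288 in weekly sales.
That's the maximum — no swap from here does better than 1288.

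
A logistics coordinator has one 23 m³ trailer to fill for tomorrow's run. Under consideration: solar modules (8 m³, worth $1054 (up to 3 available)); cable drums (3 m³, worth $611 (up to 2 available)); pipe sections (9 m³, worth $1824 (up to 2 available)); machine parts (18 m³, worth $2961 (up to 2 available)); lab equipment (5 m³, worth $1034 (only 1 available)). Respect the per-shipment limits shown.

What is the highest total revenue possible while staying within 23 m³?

By revenue per m³: lab equipment 206.80, cable drums 203.67, pipe sections 202.67 lead.
A density-first pass picks 2×cable drums + pipe sections + lab equipment — 4080 at 20 m³.
Dropping 2×cable drums frees 6 m³; slotting in pipe sections (9 m³) lifts the total to 4682 at 23 m³.

4682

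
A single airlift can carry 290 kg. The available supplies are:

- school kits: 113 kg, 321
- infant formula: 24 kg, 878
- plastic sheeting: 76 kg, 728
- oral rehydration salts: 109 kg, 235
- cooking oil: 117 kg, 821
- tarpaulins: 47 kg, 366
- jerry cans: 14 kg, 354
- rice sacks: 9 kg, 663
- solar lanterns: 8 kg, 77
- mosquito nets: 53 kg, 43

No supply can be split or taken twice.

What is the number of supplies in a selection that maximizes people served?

6

Optimal total is 3810.
infant formula + plastic sheeting + cooking oil + tarpaulins + jerry cans + rice sacks hits 3810 at 287 kg.
All optima have 6 supplies.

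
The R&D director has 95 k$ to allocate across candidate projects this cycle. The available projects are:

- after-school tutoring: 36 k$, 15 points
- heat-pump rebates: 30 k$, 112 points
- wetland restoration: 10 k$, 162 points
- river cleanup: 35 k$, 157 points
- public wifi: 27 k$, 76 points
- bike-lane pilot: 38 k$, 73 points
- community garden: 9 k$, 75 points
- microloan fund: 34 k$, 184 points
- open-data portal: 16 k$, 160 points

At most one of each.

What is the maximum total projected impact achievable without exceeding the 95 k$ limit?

663

The ratio heuristic lands on wetland restoration + community garden + microloan fund + open-data portal (581) but leaves 26 k$ idle.
Replace community garden with river cleanup: the trade gains 82 net, giving 663 at 95 k$.
Runner-up heat-pump rebates + wetland restoration + microloan fund + open-data portal tops out at 618.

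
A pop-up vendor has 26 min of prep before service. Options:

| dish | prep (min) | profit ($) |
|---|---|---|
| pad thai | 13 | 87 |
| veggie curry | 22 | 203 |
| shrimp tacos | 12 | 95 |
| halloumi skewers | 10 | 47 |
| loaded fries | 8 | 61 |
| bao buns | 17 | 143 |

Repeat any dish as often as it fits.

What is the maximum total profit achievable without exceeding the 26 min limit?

204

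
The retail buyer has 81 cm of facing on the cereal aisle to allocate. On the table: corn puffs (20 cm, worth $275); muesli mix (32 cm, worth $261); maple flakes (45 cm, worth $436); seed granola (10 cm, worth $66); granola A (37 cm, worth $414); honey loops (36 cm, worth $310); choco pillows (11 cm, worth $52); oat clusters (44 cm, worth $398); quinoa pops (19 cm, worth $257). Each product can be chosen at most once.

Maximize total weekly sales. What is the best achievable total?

Corn puffs + granola A + quinoa pops uses 76 of the 81 cm and totals 946.
The closest alternative, corn puffs + muesli mix + seed granola + quinoa pops, reaches only 859.

946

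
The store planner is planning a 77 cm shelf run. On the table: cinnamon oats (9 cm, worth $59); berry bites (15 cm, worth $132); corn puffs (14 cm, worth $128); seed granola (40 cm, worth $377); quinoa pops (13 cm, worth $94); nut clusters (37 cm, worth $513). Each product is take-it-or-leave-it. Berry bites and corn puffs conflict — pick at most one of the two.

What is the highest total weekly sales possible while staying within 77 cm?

890

Best packing: seed granola + nut clusters — 77 cm, 890 total.
That's the maximum — no feasible swap from here does better than 890.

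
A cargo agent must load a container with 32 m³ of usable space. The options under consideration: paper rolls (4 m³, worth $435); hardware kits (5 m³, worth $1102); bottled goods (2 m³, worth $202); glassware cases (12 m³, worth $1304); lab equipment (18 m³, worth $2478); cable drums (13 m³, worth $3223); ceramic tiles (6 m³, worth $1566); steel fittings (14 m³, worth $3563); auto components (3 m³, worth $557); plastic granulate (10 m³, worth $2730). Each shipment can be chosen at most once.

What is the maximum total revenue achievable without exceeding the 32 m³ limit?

Density check — plastic granulate 273.00, ceramic tiles 261.00, steel fittings 254.50, cable drums 247.92 are the best per m³.
A density-first pass picks bottled goods + ceramic tiles + steel fittings + plastic granulate — 8061 at 32 m³.
Dropping bottled goods and steel fittings frees 16 m³; slotting in cable drums + auto components (16 m³) lifts the total to 8076 at 32 m³.
Next best is bottled goods + ceramic tiles + steel fittings + plastic granulate at 8061 (32 m³) — short by 15.

8076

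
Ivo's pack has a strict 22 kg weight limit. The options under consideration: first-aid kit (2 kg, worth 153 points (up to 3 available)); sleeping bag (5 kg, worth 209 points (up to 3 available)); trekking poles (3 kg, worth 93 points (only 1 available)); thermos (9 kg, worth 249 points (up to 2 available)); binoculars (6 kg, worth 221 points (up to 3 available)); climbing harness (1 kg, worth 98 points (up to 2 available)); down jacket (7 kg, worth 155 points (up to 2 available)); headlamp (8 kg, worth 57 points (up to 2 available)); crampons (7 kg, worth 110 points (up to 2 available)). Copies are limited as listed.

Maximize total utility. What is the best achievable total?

1184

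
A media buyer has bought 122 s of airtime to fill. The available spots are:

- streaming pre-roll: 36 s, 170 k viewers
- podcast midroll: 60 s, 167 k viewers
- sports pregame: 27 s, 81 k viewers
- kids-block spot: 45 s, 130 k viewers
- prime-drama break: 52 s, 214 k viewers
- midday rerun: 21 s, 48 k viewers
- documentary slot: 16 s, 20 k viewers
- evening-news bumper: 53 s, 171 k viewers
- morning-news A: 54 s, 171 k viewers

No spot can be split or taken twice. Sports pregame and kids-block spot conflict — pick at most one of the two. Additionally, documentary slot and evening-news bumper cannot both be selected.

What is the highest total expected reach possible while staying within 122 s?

465

Density check — streaming pre-roll 4.72, prime-drama break 4.12, evening-news bumper 3.23, morning-news A 3.17 are the best per s.
Streaming pre-roll + sports pregame + prime-drama break uses 115 of the 122 s and totals 465.
That's the maximum — no feasible swap from here does better than 465.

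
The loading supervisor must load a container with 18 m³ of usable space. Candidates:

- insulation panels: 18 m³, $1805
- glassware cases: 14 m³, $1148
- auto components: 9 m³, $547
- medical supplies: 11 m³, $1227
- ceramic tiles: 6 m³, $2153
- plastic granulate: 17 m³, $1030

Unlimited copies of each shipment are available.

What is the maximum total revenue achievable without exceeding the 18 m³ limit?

By revenue per m³: ceramic tiles 358.83, medical supplies 111.55, insulation panels 100.28 lead.
Taking 3×ceramic tiles: 18 m³ used, 6459 in revenue.
Nothing else within 18 m³ beats 6459.

6459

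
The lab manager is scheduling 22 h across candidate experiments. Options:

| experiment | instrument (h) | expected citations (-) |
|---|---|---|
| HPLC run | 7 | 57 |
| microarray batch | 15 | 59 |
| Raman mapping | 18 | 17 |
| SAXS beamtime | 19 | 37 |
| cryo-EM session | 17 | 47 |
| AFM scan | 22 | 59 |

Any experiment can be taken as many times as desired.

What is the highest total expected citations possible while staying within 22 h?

171

Ranking by ratio (expected citations/h): HPLC run 8.14, microarray batch 3.93, cryo-EM session 2.76.
The ratio ordering already packs tightly: 3×HPLC run, 21 h, 171.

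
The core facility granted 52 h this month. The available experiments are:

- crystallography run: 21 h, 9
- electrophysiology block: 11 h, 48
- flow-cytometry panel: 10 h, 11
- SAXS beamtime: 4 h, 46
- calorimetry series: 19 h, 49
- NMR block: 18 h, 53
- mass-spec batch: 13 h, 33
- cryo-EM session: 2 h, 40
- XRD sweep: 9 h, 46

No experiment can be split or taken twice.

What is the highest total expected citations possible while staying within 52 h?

234

Ranking by ratio (expected citations/h): cryo-EM session 20.00, SAXS beamtime 11.50, XRD sweep 5.11.
Filling by ratio: electrophysiology block + SAXS beamtime + NMR block + cryo-EM session + XRD sweep for 233, with 8 h left unused.
Dropping electrophysiology block frees 11 h; slotting in calorimetry series (19 h) lifts the total to 234 at 52 h.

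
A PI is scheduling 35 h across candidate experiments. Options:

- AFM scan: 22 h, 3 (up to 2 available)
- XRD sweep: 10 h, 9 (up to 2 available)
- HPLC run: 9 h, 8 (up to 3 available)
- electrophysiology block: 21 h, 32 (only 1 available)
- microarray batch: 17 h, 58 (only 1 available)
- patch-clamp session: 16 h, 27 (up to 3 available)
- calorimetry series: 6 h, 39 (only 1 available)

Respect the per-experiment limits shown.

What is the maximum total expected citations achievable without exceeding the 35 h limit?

106

By expected citations per h: calorimetry series 6.50, microarray batch 3.41, patch-clamp session 1.69, electrophysiology block 1.52 lead.
Taking XRD sweep + microarray batch + calorimetry series: 33 h used, 106 in expected citations.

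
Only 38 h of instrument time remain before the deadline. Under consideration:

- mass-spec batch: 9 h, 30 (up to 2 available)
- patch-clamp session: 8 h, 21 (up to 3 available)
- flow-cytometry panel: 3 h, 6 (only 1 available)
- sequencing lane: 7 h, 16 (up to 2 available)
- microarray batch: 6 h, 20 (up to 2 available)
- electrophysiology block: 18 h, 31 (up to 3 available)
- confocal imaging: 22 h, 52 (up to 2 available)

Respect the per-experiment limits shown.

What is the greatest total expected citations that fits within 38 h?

By expected citations per h: mass-spec batch 3.33, microarray batch 3.33, patch-clamp session 2.62, confocal imaging 2.36 lead.
The ratio ordering already packs tightly: 2×mass-spec batch + patch-clamp session + 2×microarray batch, 38 h, 121.
That's the maximum — no swap from here does better than 121.

121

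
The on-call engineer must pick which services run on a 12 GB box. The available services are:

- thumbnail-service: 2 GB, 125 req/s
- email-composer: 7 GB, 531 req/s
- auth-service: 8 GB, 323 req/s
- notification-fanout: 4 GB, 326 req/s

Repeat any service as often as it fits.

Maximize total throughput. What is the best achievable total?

Density check — notification-fanout 81.50, email-composer 75.86, thumbnail-service 62.50, auth-service 40.38 are the best per GB.
3×notification-fanout uses 12 of the 12 GB and totals 978.

978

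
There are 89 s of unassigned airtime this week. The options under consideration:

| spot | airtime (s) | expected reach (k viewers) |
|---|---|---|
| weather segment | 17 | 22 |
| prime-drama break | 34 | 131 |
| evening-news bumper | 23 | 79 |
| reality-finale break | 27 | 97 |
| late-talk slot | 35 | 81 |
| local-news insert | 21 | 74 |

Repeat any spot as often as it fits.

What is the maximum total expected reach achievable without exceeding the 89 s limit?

336

Taking 2×prime-drama break + local-news insert: 89 s used, 336 in expected reach.
Every other selection either busts 89 s or fails to beat 336.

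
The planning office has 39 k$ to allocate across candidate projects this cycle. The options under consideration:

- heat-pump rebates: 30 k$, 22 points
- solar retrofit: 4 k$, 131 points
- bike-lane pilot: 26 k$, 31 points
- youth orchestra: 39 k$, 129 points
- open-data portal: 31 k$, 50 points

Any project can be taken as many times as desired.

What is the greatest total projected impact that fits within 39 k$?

The ratio ordering already packs tightly: 9×solar retrofit, 36 k$, 1179.
The spare 3 k$ is too small for any remaining project, and no exchange beats 1179.

1179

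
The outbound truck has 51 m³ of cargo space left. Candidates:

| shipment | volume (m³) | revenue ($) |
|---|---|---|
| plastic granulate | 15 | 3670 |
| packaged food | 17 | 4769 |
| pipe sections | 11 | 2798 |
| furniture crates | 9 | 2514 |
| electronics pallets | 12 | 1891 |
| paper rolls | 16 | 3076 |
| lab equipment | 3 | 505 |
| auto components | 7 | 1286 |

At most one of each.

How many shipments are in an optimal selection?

5

Optimal total is 12744.
plastic granulate + packaged food + furniture crates + lab equipment + auto components hits 12744 at 51 m³.
Any selection reaching 12744 contains exactly 5 shipments.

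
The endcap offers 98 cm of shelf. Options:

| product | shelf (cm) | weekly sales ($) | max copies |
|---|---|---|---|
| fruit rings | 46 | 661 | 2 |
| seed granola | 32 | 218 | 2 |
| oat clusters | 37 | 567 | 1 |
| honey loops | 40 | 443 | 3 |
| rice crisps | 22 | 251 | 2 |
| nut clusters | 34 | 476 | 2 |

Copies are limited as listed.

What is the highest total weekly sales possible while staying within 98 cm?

1322

By weekly sales per cm: oat clusters 15.32, fruit rings 14.37, nut clusters 14.00, rice crisps 11.41 lead.
Taking the top-ratio products first gives fruit rings + oat clusters for 1228 (83 cm).
The 37 cm tied up in oat clusters is better spent on fruit rings — total rises to 1322 (92 cm).
No other feasible combination exceeds 1322.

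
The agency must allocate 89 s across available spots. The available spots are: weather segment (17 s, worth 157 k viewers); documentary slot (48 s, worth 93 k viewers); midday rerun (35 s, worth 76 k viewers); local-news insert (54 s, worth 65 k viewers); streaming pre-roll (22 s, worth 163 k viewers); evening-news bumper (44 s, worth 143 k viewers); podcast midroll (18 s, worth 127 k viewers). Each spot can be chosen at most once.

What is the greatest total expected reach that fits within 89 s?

463

Taking the top-ratio spots first gives weather segment + streaming pre-roll + podcast midroll for 447 (57 s).
Dropping podcast midroll frees 18 s; slotting in evening-news bumper (44 s) lifts the total to 463 at 83 s.
Runner-up weather segment + streaming pre-roll + podcast midroll tops out at 447.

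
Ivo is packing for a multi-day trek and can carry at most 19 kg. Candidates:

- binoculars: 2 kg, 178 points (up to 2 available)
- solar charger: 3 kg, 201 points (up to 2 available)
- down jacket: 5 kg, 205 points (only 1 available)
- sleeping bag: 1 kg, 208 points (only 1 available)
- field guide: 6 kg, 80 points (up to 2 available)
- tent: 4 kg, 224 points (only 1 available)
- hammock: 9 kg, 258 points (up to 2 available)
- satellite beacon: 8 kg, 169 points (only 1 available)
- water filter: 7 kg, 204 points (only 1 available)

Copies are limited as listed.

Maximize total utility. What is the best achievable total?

1217

The ratio heuristic lands on 2×binoculars + 2×solar charger + sleeping bag + tent (1190) but leaves 4 kg idle.
The 2 kg tied up in binoculars is better spent on down jacket — total rises to 1217 (18 kg).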